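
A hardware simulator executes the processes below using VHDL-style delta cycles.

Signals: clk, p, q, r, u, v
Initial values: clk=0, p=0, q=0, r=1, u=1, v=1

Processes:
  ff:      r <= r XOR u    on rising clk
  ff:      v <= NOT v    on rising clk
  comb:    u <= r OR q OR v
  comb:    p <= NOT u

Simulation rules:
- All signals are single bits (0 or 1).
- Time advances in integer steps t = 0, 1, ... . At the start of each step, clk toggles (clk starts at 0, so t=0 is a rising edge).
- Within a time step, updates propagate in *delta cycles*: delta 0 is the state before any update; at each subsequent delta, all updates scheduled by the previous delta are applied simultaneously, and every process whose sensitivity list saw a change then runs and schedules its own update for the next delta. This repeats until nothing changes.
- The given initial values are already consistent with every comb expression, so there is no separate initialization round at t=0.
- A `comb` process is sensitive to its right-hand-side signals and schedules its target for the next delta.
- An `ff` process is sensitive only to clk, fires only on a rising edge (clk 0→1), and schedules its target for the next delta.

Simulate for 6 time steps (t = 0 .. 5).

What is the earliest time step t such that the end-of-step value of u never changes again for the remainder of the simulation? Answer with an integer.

2

[bits: u,clk,q,r,v,p]
t=0: Δ0=100110 Δ1=110110 Δ2=110000 Δ3=010000 Δ4=010001 | 4Δ
t=1: Δ0=010001 Δ1=000001 | 1Δ
t=2: Δ0=000001 Δ1=010001 Δ2=010011 Δ3=110011 Δ4=110010 | 4Δ
t=3: Δ0=110010 Δ1=100010 | 1Δ
t=4: Δ0=100010 Δ1=110010 Δ2=110100 | 2Δ
t=5: Δ0=110100 Δ1=100100 | 1Δ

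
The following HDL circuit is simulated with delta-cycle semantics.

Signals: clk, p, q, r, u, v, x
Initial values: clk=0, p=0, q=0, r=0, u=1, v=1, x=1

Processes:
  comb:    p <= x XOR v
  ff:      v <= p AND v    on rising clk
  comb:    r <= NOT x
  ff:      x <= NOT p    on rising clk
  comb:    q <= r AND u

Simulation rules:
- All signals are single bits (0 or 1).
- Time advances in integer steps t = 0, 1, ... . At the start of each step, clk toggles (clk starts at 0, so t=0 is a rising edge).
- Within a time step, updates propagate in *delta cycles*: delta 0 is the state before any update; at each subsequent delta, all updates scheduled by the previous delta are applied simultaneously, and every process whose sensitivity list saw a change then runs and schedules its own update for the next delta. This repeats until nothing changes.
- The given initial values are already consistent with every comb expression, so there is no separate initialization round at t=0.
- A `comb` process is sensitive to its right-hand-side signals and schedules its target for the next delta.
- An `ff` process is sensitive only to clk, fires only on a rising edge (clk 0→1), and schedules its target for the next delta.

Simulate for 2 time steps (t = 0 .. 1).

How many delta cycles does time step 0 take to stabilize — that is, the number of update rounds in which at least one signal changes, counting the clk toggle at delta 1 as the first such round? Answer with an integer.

3

[bits: u,v,r,clk,p,q,x]
t=0: Δ0=1100001 Δ1=1101001 Δ2=1001001 Δ3=1001101 | 3Δ
t=1: Δ0=1001101 Δ1=1000101 | 1Δ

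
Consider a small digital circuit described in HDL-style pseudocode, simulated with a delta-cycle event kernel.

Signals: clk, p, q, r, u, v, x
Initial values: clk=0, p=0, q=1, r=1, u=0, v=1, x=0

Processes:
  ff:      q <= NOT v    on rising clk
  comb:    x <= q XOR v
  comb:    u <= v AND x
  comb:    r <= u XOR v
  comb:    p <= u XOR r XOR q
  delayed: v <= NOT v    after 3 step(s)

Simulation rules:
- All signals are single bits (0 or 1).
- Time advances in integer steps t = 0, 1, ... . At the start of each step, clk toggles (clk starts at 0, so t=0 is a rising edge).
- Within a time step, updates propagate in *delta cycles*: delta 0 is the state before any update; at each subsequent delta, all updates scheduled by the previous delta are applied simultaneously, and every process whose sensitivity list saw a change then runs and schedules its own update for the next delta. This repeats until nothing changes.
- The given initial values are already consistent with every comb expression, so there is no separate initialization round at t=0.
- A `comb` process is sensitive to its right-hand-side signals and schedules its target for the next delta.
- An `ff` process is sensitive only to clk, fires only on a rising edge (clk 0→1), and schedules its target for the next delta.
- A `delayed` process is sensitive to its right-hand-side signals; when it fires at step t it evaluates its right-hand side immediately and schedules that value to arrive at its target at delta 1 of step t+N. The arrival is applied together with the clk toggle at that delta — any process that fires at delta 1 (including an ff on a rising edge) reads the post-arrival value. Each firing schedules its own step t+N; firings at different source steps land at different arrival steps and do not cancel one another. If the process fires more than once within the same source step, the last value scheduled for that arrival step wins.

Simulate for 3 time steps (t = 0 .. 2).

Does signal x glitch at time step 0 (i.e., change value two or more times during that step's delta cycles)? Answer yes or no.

no

t0.Δ0 v=1 q=1 u=0 clk=0 x=0 r=1 p=0
t0.Δ1 v=1 q=1 u=0 clk=1 x=0 r=1 p=0
t0.Δ2 v=1 q=0 u=0 clk=1 x=0 r=1 p=0
t0.Δ3 v=1 q=0 u=0 clk=1 x=1 r=1 p=1
t0.Δ4 v=1 q=0 u=1 clk=1 x=1 r=1 p=1
t0.Δ5 v=1 q=0 u=1 clk=1 x=1 r=0 p=0
t0.Δ6 v=1 q=0 u=1 clk=1 x=1 r=0 p=1
t1.Δ0 v=1 q=0 u=1 clk=1 x=1 r=0 p=1
t1.Δ1 v=1 q=0 u=1 clk=0 x=1 r=0 p=1
t2.Δ0 v=1 q=0 u=1 clk=0 x=1 r=0 p=1
t2.Δ1 v=1 q=0 u=1 clk=1 x=1 r=0 p=1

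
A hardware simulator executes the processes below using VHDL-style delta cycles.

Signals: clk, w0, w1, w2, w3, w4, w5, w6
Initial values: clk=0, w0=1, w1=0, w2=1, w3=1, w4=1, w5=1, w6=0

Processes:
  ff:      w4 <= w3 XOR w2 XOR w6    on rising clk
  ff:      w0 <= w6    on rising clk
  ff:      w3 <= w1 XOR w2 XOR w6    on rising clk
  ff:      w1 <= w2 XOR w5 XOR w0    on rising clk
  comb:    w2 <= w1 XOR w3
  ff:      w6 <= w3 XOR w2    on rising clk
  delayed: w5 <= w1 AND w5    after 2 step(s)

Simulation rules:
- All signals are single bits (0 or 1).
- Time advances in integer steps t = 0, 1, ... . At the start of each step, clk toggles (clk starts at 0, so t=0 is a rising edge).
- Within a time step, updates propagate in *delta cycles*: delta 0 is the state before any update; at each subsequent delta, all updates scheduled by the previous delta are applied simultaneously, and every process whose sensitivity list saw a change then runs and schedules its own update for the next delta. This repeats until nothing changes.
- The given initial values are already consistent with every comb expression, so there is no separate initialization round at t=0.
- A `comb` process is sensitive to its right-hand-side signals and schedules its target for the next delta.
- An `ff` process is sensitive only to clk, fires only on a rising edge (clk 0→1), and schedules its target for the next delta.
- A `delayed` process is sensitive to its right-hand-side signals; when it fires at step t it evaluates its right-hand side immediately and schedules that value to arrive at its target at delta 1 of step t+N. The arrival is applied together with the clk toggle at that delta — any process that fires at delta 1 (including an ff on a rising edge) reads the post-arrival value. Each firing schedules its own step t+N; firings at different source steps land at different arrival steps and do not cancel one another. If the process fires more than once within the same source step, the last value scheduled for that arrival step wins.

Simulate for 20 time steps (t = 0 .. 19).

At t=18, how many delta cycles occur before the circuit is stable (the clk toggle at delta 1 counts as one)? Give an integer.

t0.Δ0 w6=0 w4=1 w1=0 w0=1 w5=1 w2=1 w3=1 clk=0
t0.Δ1 w6=0 w4=1 w1=0 w0=1 w5=1 w2=1 w3=1 clk=1
t0.Δ2 w6=0 w4=0 w1=1 w0=0 w5=1 w2=1 w3=1 clk=1
t0.Δ3 w6=0 w4=0 w1=1 w0=0 w5=1 w2=0 w3=1 clk=1
t1.Δ0 w6=0 w4=0 w1=1 w0=0 w5=1 w2=0 w3=1 clk=1
t1.Δ1 w6=0 w4=0 w1=1 w0=0 w5=1 w2=0 w3=1 clk=0
t2.Δ0 w6=0 w4=0 w1=1 w0=0 w5=1 w2=0 w3=1 clk=0
t2.Δ1 w6=0 w4=0 w1=1 w0=0 w5=1 w2=0 w3=1 clk=1
t2.Δ2 w6=1 w4=1 w1=1 w0=0 w5=1 w2=0 w3=1 clk=1
t3.Δ0 w6=1 w4=1 w1=1 w0=0 w5=1 w2=0 w3=1 clk=1
t3.Δ1 w6=1 w4=1 w1=1 w0=0 w5=1 w2=0 w3=1 clk=0
t4.Δ0 w6=1 w4=1 w1=1 w0=0 w5=1 w2=0 w3=1 clk=0
t4.Δ1 w6=1 w4=1 w1=1 w0=0 w5=1 w2=0 w3=1 clk=1
t4.Δ2 w6=1 w4=0 w1=1 w0=1 w5=1 w2=0 w3=0 clk=1
t4.Δ3 w6=1 w4=0 w1=1 w0=1 w5=1 w2=1 w3=0 clk=1
t5.Δ0 w6=1 w4=0 w1=1 w0=1 w5=1 w2=1 w3=0 clk=1
t5.Δ1 w6=1 w4=0 w1=1 w0=1 w5=1 w2=1 w3=0 clk=0
t6.Δ0 w6=1 w4=0 w1=1 w0=1 w5=1 w2=1 w3=0 clk=0
t6.Δ1 w6=1 w4=0 w1=1 w0=1 w5=1 w2=1 w3=0 clk=1
t6.Δ2 w6=1 w4=0 w1=1 w0=1 w5=1 w2=1 w3=1 clk=1
t6.Δ3 w6=1 w4=0 w1=1 w0=1 w5=1 w2=0 w3=1 clk=1
t7.Δ0 w6=1 w4=0 w1=1 w0=1 w5=1 w2=0 w3=1 clk=1
t7.Δ1 w6=1 w4=0 w1=1 w0=1 w5=1 w2=0 w3=1 clk=0
t8.Δ0 w6=1 w4=0 w1=1 w0=1 w5=1 w2=0 w3=1 clk=0
t8.Δ1 w6=1 w4=0 w1=1 w0=1 w5=1 w2=0 w3=1 clk=1
t8.Δ2 w6=1 w4=0 w1=0 w0=1 w5=1 w2=0 w3=0 clk=1
t9.Δ0 w6=1 w4=0 w1=0 w0=1 w5=1 w2=0 w3=0 clk=1
t9.Δ1 w6=1 w4=0 w1=0 w0=1 w5=1 w2=0 w3=0 clk=0
t10.Δ0 w6=1 w4=0 w1=0 w0=1 w5=1 w2=0 w3=0 clk=0
t10.Δ1 w6=1 w4=0 w1=0 w0=1 w5=0 w2=0 w3=0 clk=1
t10.Δ2 w6=0 w4=1 w1=1 w0=1 w5=0 w2=0 w3=1 clk=1
t11.Δ0 w6=0 w4=1 w1=1 w0=1 w5=0 w2=0 w3=1 clk=1
t11.Δ1 w6=0 w4=1 w1=1 w0=1 w5=0 w2=0 w3=1 clk=0
t12.Δ0 w6=0 w4=1 w1=1 w0=1 w5=0 w2=0 w3=1 clk=0
t12.Δ1 w6=0 w4=1 w1=1 w0=1 w5=0 w2=0 w3=1 clk=1
t12.Δ2 w6=1 w4=1 w1=1 w0=0 w5=0 w2=0 w3=1 clk=1
t13.Δ0 w6=1 w4=1 w1=1 w0=0 w5=0 w2=0 w3=1 clk=1
t13.Δ1 w6=1 w4=1 w1=1 w0=0 w5=0 w2=0 w3=1 clk=0
t14.Δ0 w6=1 w4=1 w1=1 w0=0 w5=0 w2=0 w3=1 clk=0
t14.Δ1 w6=1 w4=1 w1=1 w0=0 w5=0 w2=0 w3=1 clk=1
t14.Δ2 w6=1 w4=0 w1=0 w0=1 w5=0 w2=0 w3=0 clk=1
t15.Δ0 w6=1 w4=0 w1=0 w0=1 w5=0 w2=0 w3=0 clk=1
t15.Δ1 w6=1 w4=0 w1=0 w0=1 w5=0 w2=0 w3=0 clk=0
t16.Δ0 w6=1 w4=0 w1=0 w0=1 w5=0 w2=0 w3=0 clk=0
t16.Δ1 w6=1 w4=0 w1=0 w0=1 w5=0 w2=0 w3=0 clk=1
t16.Δ2 w6=0 w4=1 w1=1 w0=1 w5=0 w2=0 w3=1 clk=1
t17.Δ0 w6=0 w4=1 w1=1 w0=1 w5=0 w2=0 w3=1 clk=1
t17.Δ1 w6=0 w4=1 w1=1 w0=1 w5=0 w2=0 w3=1 clk=0
t18.Δ0 w6=0 w4=1 w1=1 w0=1 w5=0 w2=0 w3=1 clk=0
t18.Δ1 w6=0 w4=1 w1=1 w0=1 w5=0 w2=0 w3=1 clk=1
t18.Δ2 w6=1 w4=1 w1=1 w0=0 w5=0 w2=0 w3=1 clk=1
t19.Δ0 w6=1 w4=1 w1=1 w0=0 w5=0 w2=0 w3=1 clk=1
t19.Δ1 w6=1 w4=1 w1=1 w0=0 w5=0 w2=0 w3=1 clk=0

2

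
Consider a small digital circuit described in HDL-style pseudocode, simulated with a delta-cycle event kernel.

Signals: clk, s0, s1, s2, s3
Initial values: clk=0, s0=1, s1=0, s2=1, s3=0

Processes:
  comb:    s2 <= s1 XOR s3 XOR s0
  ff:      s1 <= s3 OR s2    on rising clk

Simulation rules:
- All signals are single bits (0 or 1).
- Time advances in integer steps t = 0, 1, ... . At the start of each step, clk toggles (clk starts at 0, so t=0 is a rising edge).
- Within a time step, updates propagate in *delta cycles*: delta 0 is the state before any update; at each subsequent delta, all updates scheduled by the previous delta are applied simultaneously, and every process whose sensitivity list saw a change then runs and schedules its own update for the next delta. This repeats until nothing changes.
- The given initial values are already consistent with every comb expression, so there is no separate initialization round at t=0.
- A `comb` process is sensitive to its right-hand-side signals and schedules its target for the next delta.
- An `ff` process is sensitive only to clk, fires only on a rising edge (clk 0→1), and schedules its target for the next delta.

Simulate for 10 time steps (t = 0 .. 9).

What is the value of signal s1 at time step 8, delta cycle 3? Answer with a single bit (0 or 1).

1

t0.Δ0 s3=0 s0=1 s1=0 clk=0 s2=1
t0.Δ1 s3=0 s0=1 s1=0 clk=1 s2=1
t0.Δ2 s3=0 s0=1 s1=1 clk=1 s2=1
t0.Δ3 s3=0 s0=1 s1=1 clk=1 s2=0
t1.Δ0 s3=0 s0=1 s1=1 clk=1 s2=0
t1.Δ1 s3=0 s0=1 s1=1 clk=0 s2=0
t2.Δ0 s3=0 s0=1 s1=1 clk=0 s2=0
t2.Δ1 s3=0 s0=1 s1=1 clk=1 s2=0
t2.Δ2 s3=0 s0=1 s1=0 clk=1 s2=0
t2.Δ3 s3=0 s0=1 s1=0 clk=1 s2=1
t3.Δ0 s3=0 s0=1 s1=0 clk=1 s2=1
t3.Δ1 s3=0 s0=1 s1=0 clk=0 s2=1
t4.Δ0 s3=0 s0=1 s1=0 clk=0 s2=1
t4.Δ1 s3=0 s0=1 s1=0 clk=1 s2=1
t4.Δ2 s3=0 s0=1 s1=1 clk=1 s2=1
t4.Δ3 s3=0 s0=1 s1=1 clk=1 s2=0
t5.Δ0 s3=0 s0=1 s1=1 clk=1 s2=0
t5.Δ1 s3=0 s0=1 s1=1 clk=0 s2=0
t6.Δ0 s3=0 s0=1 s1=1 clk=0 s2=0
t6.Δ1 s3=0 s0=1 s1=1 clk=1 s2=0
t6.Δ2 s3=0 s0=1 s1=0 clk=1 s2=0
t6.Δ3 s3=0 s0=1 s1=0 clk=1 s2=1
t7.Δ0 s3=0 s0=1 s1=0 clk=1 s2=1
t7.Δ1 s3=0 s0=1 s1=0 clk=0 s2=1
t8.Δ0 s3=0 s0=1 s1=0 clk=0 s2=1
t8.Δ1 s3=0 s0=1 s1=0 clk=1 s2=1
t8.Δ2 s3=0 s0=1 s1=1 clk=1 s2=1
t8.Δ3 s3=0 s0=1 s1=1 clk=1 s2=0
t9.Δ0 s3=0 s0=1 s1=1 clk=1 s2=0
t9.Δ1 s3=0 s0=1 s1=1 clk=0 s2=0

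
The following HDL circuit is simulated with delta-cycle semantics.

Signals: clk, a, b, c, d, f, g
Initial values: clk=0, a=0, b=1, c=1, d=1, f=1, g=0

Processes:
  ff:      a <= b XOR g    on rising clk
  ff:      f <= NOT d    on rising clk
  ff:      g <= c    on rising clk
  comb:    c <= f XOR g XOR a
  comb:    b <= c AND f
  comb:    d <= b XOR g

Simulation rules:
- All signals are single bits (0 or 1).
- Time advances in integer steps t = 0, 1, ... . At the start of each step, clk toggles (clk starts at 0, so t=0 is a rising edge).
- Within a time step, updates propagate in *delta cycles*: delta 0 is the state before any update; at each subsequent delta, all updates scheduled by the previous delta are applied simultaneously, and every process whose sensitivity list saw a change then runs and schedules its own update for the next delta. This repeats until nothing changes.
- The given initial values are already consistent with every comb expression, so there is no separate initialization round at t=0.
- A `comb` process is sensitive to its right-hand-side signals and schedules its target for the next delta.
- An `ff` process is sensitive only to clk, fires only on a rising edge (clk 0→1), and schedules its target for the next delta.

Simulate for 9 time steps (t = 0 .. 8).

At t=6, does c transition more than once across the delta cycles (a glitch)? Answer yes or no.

no

t0.Δ0 b=1 d=1 a=0 clk=0 g=0 f=1 c=1
t0.Δ1 b=1 d=1 a=0 clk=1 g=0 f=1 c=1
t0.Δ2 b=1 d=1 a=1 clk=1 g=1 f=0 c=1
t0.Δ3 b=0 d=0 a=1 clk=1 g=1 f=0 c=0
t0.Δ4 b=0 d=1 a=1 clk=1 g=1 f=0 c=0
t1.Δ0 b=0 d=1 a=1 clk=1 g=1 f=0 c=0
t1.Δ1 b=0 d=1 a=1 clk=0 g=1 f=0 c=0
t2.Δ0 b=0 d=1 a=1 clk=0 g=1 f=0 c=0
t2.Δ1 b=0 d=1 a=1 clk=1 g=1 f=0 c=0
t2.Δ2 b=0 d=1 a=1 clk=1 g=0 f=0 c=0
t2.Δ3 b=0 d=0 a=1 clk=1 g=0 f=0 c=1
t3.Δ0 b=0 d=0 a=1 clk=1 g=0 f=0 c=1
t3.Δ1 b=0 d=0 a=1 clk=0 g=0 f=0 c=1
t4.Δ0 b=0 d=0 a=1 clk=0 g=0 f=0 c=1
t4.Δ1 b=0 d=0 a=1 clk=1 g=0 f=0 c=1
t4.Δ2 b=0 d=0 a=0 clk=1 g=1 f=1 c=1
t4.Δ3 b=1 d=1 a=0 clk=1 g=1 f=1 c=0
t4.Δ4 b=0 d=0 a=0 clk=1 g=1 f=1 c=0
t4.Δ5 b=0 d=1 a=0 clk=1 g=1 f=1 c=0
t5.Δ0 b=0 d=1 a=0 clk=1 g=1 f=1 c=0
t5.Δ1 b=0 d=1 a=0 clk=0 g=1 f=1 c=0
t6.Δ0 b=0 d=1 a=0 clk=0 g=1 f=1 c=0
t6.Δ1 b=0 d=1 a=0 clk=1 g=1 f=1 c=0
t6.Δ2 b=0 d=1 a=1 clk=1 g=0 f=0 c=0
t6.Δ3 b=0 d=0 a=1 clk=1 g=0 f=0 c=1
t7.Δ0 b=0 d=0 a=1 clk=1 g=0 f=0 c=1
t7.Δ1 b=0 d=0 a=1 clk=0 g=0 f=0 c=1
t8.Δ0 b=0 d=0 a=1 clk=0 g=0 f=0 c=1
t8.Δ1 b=0 d=0 a=1 clk=1 g=0 f=0 c=1
t8.Δ2 b=0 d=0 a=0 clk=1 g=1 f=1 c=1
t8.Δ3 b=1 d=1 a=0 clk=1 g=1 f=1 c=0
t8.Δ4 b=0 d=0 a=0 clk=1 g=1 f=1 c=0
t8.Δ5 b=0 d=1 a=0 clk=1 g=1 f=1 c=0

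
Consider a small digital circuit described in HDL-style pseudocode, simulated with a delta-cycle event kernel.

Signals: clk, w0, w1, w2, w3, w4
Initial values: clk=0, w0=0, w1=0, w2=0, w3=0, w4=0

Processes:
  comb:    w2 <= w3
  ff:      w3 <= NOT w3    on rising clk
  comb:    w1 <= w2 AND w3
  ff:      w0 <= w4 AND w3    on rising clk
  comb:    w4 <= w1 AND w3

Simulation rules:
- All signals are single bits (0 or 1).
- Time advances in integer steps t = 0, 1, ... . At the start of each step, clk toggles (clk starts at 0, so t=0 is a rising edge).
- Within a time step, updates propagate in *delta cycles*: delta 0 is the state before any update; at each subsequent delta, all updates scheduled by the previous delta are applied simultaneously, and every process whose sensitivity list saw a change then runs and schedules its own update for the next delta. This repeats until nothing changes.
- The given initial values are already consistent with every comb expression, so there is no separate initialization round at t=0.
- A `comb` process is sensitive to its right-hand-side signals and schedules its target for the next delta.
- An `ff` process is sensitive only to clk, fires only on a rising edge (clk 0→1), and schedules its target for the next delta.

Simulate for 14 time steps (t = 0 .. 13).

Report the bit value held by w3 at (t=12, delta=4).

t=0 Δ0: w4=0 clk=0 w2=0 w0=0 w1=0 w3=0
  Δ1: clk:0→1
  Δ2: w3:0→1
  Δ3: w2:0→1
  Δ4: w1:0→1
  Δ5: w4:0→1
  (5Δ to stable)
t=1 Δ0: w4=1 clk=1 w2=1 w0=0 w1=1 w3=1
  Δ1: clk:1→0
  (1Δ to stable)
t=2 Δ0: w4=1 clk=0 w2=1 w0=0 w1=1 w3=1
  Δ1: clk:0→1
  Δ2: w0:0→1, w3:1→0
  Δ3: w4:1→0, w2:1→0, w1:1→0
  (3Δ to stable)
t=3 Δ0: w4=0 clk=1 w2=0 w0=1 w1=0 w3=0
  Δ1: clk:1→0
  (1Δ to stable)
t=4 Δ0: w4=0 clk=0 w2=0 w0=1 w1=0 w3=0
  Δ1: clk:0→1
  Δ2: w0:1→0, w3:0→1
  Δ3: w2:0→1
  Δ4: w1:0→1
  Δ5: w4:0→1
  (5Δ to stable)
t=5 Δ0: w4=1 clk=1 w2=1 w0=0 w1=1 w3=1
  Δ1: clk:1→0
  (1Δ to stable)
t=6 Δ0: w4=1 clk=0 w2=1 w0=0 w1=1 w3=1
  Δ1: clk:0→1
  Δ2: w0:0→1, w3:1→0
  Δ3: w4:1→0, w2:1→0, w1:1→0
  (3Δ to stable)
t=7 Δ0: w4=0 clk=1 w2=0 w0=1 w1=0 w3=0
  Δ1: clk:1→0
  (1Δ to stable)
t=8 Δ0: w4=0 clk=0 w2=0 w0=1 w1=0 w3=0
  Δ1: clk:0→1
  Δ2: w0:1→0, w3:0→1
  Δ3: w2:0→1
  Δ4: w1:0→1
  Δ5: w4:0→1
  (5Δ to stable)
t=9 Δ0: w4=1 clk=1 w2=1 w0=0 w1=1 w3=1
  Δ1: clk:1→0
  (1Δ to stable)
t=10 Δ0: w4=1 clk=0 w2=1 w0=0 w1=1 w3=1
  Δ1: clk:0→1
  Δ2: w0:0→1, w3:1→0
  Δ3: w4:1→0, w2:1→0, w1:1→0
  (3Δ to stable)
t=11 Δ0: w4=0 clk=1 w2=0 w0=1 w1=0 w3=0
  Δ1: clk:1→0
  (1Δ to stable)
t=12 Δ0: w4=0 clk=0 w2=0 w0=1 w1=0 w3=0
  Δ1: clk:0→1
  Δ2: w0:1→0, w3:0→1
  Δ3: w2:0→1
  Δ4: w1:0→1
  Δ5: w4:0→1
  (5Δ to stable)
t=13 Δ0: w4=1 clk=1 w2=1 w0=0 w1=1 w3=1
  Δ1: clk:1→0
  (1Δ to stable)

1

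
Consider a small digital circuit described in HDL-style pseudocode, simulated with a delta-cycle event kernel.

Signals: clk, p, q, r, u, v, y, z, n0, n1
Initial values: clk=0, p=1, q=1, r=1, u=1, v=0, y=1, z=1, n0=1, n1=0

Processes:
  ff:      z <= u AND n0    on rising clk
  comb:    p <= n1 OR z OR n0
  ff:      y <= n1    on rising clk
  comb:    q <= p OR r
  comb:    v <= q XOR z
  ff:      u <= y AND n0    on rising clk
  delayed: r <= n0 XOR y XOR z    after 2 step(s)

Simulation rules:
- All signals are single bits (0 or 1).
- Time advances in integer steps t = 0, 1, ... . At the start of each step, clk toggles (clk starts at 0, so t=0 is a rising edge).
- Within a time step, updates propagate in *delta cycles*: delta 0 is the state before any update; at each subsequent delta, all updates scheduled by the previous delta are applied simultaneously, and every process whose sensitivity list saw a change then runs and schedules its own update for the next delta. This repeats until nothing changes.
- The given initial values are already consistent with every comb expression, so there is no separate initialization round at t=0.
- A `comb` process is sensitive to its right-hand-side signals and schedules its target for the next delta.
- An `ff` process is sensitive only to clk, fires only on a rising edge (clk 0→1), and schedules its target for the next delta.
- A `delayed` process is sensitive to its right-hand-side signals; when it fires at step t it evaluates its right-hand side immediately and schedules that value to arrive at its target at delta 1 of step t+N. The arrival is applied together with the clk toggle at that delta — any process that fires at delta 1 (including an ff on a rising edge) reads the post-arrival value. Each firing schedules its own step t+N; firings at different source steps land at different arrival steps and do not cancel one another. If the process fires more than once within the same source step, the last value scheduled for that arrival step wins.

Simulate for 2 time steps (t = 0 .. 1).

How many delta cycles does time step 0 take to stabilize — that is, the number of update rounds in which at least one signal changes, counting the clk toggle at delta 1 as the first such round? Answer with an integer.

t=0 Δ0: n0=1 q=1 n1=0 clk=0 u=1 y=1 r=1 v=0 z=1 p=1
  Δ1: clk:0→1
  Δ2: y:1→0
  (2Δ to stable)
t=1 Δ0: n0=1 q=1 n1=0 clk=1 u=1 y=0 r=1 v=0 z=1 p=1
  Δ1: clk:1→0
  (1Δ to stable)

2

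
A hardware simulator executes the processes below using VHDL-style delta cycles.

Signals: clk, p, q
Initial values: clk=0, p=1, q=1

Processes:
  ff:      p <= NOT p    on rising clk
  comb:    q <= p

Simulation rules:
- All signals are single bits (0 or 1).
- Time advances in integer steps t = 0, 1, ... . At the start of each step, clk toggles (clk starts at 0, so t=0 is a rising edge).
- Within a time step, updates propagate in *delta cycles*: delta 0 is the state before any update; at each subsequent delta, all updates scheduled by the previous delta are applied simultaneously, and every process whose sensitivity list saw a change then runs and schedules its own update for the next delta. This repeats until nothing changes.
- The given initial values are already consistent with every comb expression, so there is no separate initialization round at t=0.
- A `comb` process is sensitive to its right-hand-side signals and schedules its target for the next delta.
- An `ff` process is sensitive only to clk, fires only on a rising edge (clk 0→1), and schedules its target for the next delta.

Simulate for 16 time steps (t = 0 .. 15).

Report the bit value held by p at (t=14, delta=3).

1

[bits: p,q,clk]
t=0: Δ0=110 Δ1=111 Δ2=011 Δ3=001 | 3Δ
t=1: Δ0=001 Δ1=000 | 1Δ
t=2: Δ0=000 Δ1=001 Δ2=101 Δ3=111 | 3Δ
t=3: Δ0=111 Δ1=110 | 1Δ
t=4: Δ0=110 Δ1=111 Δ2=011 Δ3=001 | 3Δ
t=5: Δ0=001 Δ1=000 | 1Δ
t=6: Δ0=000 Δ1=001 Δ2=101 Δ3=111 | 3Δ
t=7: Δ0=111 Δ1=110 | 1Δ
t=8: Δ0=110 Δ1=111 Δ2=011 Δ3=001 | 3Δ
t=9: Δ0=001 Δ1=000 | 1Δ
t=10: Δ0=000 Δ1=001 Δ2=101 Δ3=111 | 3Δ
t=11: Δ0=111 Δ1=110 | 1Δ
t=12: Δ0=110 Δ1=111 Δ2=011 Δ3=001 | 3Δ
t=13: Δ0=001 Δ1=000 | 1Δ
t=14: Δ0=000 Δ1=001 Δ2=101 Δ3=111 | 3Δ
t=15: Δ0=111 Δ1=110 | 1Δ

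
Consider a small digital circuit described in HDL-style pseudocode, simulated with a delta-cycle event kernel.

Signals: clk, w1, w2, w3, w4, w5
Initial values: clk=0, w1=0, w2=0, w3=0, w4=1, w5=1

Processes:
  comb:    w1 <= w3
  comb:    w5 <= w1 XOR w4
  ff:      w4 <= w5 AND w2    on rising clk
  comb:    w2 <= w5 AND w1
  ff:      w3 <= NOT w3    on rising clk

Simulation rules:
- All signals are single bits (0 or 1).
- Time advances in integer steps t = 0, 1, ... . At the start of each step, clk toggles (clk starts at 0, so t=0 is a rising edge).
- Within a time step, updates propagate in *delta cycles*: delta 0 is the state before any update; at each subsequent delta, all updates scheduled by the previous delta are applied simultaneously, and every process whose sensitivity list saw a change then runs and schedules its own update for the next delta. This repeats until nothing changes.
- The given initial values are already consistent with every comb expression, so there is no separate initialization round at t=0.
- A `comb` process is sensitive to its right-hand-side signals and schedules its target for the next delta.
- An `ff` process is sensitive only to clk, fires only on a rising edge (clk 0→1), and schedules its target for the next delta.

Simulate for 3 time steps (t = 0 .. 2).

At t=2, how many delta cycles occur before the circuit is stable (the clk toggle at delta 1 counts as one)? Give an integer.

4

[bits: clk,w2,w1,w3,w5,w4]
t=0: Δ0=000011 Δ1=100011 Δ2=100110 Δ3=101100 Δ4=101110 Δ5=111110 | 5Δ
t=1: Δ0=111110 Δ1=011110 | 1Δ
t=2: Δ0=011110 Δ1=111110 Δ2=111011 Δ3=110001 Δ4=100011 | 4Δ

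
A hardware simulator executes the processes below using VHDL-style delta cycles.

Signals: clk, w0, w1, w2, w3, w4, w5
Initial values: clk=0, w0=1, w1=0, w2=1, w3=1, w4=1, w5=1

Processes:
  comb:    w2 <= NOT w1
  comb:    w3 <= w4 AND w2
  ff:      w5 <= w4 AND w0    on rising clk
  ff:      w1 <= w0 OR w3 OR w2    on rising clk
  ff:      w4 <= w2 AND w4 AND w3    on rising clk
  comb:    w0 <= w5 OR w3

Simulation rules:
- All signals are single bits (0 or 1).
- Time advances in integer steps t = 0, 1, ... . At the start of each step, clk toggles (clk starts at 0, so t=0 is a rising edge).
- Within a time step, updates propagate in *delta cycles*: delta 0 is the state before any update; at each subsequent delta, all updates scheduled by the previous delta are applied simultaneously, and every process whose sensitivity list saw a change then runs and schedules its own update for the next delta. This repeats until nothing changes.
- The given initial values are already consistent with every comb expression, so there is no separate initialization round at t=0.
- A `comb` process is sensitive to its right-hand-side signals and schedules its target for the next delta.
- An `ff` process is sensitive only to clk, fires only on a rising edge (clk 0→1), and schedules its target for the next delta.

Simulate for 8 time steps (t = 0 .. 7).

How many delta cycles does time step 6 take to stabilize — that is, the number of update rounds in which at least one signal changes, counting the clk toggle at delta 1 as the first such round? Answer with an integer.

3

t=0 Δ0: w3=1 w1=0 w0=1 clk=0 w4=1 w5=1 w2=1
  Δ1: clk:0→1
  Δ2: w1:0→1
  Δ3: w2:1→0
  Δ4: w3:1→0
  (4Δ to stable)
t=1 Δ0: w3=0 w1=1 w0=1 clk=1 w4=1 w5=1 w2=0
  Δ1: clk:1→0
  (1Δ to stable)
t=2 Δ0: w3=0 w1=1 w0=1 clk=0 w4=1 w5=1 w2=0
  Δ1: clk:0→1
  Δ2: w4:1→0
  (2Δ to stable)
t=3 Δ0: w3=0 w1=1 w0=1 clk=1 w4=0 w5=1 w2=0
  Δ1: clk:1→0
  (1Δ to stable)
t=4 Δ0: w3=0 w1=1 w0=1 clk=0 w4=0 w5=1 w2=0
  Δ1: clk:0→1
  Δ2: w5:1→0
  Δ3: w0:1→0
  (3Δ to stable)
t=5 Δ0: w3=0 w1=1 w0=0 clk=1 w4=0 w5=0 w2=0
  Δ1: clk:1→0
  (1Δ to stable)
t=6 Δ0: w3=0 w1=1 w0=0 clk=0 w4=0 w5=0 w2=0
  Δ1: clk:0→1
  Δ2: w1:1→0
  Δ3: w2:0→1
  (3Δ to stable)
t=7 Δ0: w3=0 w1=0 w0=0 clk=1 w4=0 w5=0 w2=1
  Δ1: clk:1→0
  (1Δ to stable)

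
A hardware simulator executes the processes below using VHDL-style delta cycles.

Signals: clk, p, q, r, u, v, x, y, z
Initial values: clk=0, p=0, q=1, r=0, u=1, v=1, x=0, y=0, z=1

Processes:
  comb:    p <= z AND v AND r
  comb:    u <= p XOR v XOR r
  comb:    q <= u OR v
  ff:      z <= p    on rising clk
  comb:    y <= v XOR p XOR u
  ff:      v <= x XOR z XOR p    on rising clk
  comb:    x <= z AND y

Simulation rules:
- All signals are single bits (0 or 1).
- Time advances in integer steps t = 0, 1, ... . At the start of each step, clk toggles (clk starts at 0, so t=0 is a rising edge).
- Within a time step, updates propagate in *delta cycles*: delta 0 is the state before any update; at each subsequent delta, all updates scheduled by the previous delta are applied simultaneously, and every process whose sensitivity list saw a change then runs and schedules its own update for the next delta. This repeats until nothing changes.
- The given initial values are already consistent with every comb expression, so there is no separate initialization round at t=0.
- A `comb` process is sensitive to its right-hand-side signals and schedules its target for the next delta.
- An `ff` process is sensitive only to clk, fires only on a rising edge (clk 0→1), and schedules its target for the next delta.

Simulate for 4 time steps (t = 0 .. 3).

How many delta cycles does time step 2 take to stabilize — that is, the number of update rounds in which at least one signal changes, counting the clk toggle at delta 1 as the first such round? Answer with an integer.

[bits: u,clk,x,r,z,v,p,y,q]
t=0: Δ0=100011001 Δ1=110011001 Δ2=110001001 | 2Δ
t=1: Δ0=110001001 Δ1=100001001 | 1Δ
t=2: Δ0=100001001 Δ1=110001001 Δ2=110000001 Δ3=010000011 Δ4=010000000 | 4Δ
t=3: Δ0=010000000 Δ1=000000000 | 1Δ

4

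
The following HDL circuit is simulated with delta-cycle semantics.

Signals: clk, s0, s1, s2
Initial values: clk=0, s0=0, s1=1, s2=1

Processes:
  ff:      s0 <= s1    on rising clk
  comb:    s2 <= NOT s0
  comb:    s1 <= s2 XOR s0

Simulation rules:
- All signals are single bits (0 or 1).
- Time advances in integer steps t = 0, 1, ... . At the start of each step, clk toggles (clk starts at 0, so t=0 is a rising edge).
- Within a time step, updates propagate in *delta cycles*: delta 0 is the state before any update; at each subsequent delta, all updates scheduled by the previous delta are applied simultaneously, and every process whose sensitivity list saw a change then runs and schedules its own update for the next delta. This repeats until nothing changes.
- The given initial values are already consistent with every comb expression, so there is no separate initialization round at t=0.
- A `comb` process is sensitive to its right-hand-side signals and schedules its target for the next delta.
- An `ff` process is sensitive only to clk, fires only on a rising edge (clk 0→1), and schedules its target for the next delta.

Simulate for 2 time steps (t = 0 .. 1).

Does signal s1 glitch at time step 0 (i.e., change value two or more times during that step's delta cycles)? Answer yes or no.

yes

t0.Δ0 s1=1 s0=0 clk=0 s2=1
t0.Δ1 s1=1 s0=0 clk=1 s2=1
t0.Δ2 s1=1 s0=1 clk=1 s2=1
t0.Δ3 s1=0 s0=1 clk=1 s2=0
t0.Δ4 s1=1 s0=1 clk=1 s2=0
t1.Δ0 s1=1 s0=1 clk=1 s2=0
t1.Δ1 s1=1 s0=1 clk=0 s2=0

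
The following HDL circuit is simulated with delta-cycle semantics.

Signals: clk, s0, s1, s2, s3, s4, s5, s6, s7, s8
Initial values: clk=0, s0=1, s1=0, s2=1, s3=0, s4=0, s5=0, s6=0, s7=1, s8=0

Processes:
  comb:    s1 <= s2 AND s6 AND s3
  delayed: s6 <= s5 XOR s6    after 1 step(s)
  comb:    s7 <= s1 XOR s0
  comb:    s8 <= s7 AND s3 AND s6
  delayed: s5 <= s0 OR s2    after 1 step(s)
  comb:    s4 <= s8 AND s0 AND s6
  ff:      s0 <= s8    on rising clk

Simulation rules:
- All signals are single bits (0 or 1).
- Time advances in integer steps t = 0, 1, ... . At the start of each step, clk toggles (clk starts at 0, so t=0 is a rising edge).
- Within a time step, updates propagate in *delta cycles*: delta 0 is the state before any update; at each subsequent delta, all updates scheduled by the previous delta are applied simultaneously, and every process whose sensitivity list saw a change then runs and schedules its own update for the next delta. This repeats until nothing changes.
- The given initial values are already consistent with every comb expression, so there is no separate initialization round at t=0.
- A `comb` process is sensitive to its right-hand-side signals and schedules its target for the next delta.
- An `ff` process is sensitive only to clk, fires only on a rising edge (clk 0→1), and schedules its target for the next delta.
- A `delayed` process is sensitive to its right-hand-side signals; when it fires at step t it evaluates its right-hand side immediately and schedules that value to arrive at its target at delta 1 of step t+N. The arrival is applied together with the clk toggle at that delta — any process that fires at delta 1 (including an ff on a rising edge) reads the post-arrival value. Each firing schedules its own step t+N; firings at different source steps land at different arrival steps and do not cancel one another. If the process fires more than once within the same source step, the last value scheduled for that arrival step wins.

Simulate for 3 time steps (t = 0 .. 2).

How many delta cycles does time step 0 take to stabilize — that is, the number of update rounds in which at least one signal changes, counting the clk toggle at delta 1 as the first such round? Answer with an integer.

t0.Δ0 s2=1 s6=0 s5=0 s1=0 s3=0 s8=0 clk=0 s7=1 s4=0 s0=1
t0.Δ1 s2=1 s6=0 s5=0 s1=0 s3=0 s8=0 clk=1 s7=1 s4=0 s0=1
t0.Δ2 s2=1 s6=0 s5=0 s1=0 s3=0 s8=0 clk=1 s7=1 s4=0 s0=0
t0.Δ3 s2=1 s6=0 s5=0 s1=0 s3=0 s8=0 clk=1 s7=0 s4=0 s0=0
t1.Δ0 s2=1 s6=0 s5=0 s1=0 s3=0 s8=0 clk=1 s7=0 s4=0 s0=0
t1.Δ1 s2=1 s6=0 s5=1 s1=0 s3=0 s8=0 clk=0 s7=0 s4=0 s0=0
t2.Δ0 s2=1 s6=0 s5=1 s1=0 s3=0 s8=0 clk=0 s7=0 s4=0 s0=0
t2.Δ1 s2=1 s6=1 s5=1 s1=0 s3=0 s8=0 clk=1 s7=0 s4=0 s0=0

3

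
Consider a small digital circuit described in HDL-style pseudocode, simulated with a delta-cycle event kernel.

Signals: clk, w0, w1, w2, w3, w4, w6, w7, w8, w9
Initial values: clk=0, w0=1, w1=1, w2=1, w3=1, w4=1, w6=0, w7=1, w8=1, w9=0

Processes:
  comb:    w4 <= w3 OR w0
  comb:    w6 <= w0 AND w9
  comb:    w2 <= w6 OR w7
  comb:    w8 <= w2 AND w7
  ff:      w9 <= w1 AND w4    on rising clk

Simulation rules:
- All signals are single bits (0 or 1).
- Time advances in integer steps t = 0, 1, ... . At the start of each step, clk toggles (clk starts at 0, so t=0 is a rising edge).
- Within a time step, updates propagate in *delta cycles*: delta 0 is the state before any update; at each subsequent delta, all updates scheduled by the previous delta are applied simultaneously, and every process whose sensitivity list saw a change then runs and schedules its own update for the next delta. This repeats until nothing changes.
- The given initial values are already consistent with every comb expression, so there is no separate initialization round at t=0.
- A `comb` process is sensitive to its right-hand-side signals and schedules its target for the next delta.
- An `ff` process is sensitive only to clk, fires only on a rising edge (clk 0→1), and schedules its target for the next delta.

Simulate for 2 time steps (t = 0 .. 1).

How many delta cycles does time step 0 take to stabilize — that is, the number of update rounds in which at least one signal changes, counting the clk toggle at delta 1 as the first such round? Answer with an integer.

t0.Δ0 clk=0 w4=1 w0=1 w7=1 w6=0 w9=0 w8=1 w3=1 w2=1 w1=1
t0.Δ1 clk=1 w4=1 w0=1 w7=1 w6=0 w9=0 w8=1 w3=1 w2=1 w1=1
t0.Δ2 clk=1 w4=1 w0=1 w7=1 w6=0 w9=1 w8=1 w3=1 w2=1 w1=1
t0.Δ3 clk=1 w4=1 w0=1 w7=1 w6=1 w9=1 w8=1 w3=1 w2=1 w1=1
t1.Δ0 clk=1 w4=1 w0=1 w7=1 w6=1 w9=1 w8=1 w3=1 w2=1 w1=1
t1.Δ1 clk=0 w4=1 w0=1 w7=1 w6=1 w9=1 w8=1 w3=1 w2=1 w1=1

3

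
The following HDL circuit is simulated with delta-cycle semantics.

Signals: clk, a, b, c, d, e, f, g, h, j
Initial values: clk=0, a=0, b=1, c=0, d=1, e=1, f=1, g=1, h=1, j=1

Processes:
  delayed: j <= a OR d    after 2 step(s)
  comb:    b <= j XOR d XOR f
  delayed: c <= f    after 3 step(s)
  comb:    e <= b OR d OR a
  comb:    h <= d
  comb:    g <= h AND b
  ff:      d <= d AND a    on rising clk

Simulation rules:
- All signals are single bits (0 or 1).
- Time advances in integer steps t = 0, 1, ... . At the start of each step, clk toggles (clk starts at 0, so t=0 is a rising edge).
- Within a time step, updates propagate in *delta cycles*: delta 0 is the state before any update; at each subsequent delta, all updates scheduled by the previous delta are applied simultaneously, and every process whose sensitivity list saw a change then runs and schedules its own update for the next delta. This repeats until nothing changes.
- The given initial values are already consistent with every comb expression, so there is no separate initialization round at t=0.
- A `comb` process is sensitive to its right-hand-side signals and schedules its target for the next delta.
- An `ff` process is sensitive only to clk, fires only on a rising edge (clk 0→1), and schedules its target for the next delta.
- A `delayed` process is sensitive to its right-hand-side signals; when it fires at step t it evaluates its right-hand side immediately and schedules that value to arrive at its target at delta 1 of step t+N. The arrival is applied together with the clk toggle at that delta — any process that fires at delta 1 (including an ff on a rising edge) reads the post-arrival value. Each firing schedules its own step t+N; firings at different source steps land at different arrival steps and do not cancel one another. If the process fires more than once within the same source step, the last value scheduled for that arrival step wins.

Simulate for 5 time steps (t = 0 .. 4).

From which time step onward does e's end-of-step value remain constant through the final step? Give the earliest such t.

[bits: b,g,j,f,a,h,d,c,clk,e]
t=0: Δ0=1111011001 Δ1=1111011011 Δ2=1111010011 Δ3=0111000011 Δ4=0011000010 | 4Δ
t=1: Δ0=0011000010 Δ1=0011000000 | 1Δ
t=2: Δ0=0011000000 Δ1=0001000010 Δ2=1001000010 Δ3=1001000011 | 3Δ
t=3: Δ0=1001000011 Δ1=1001000001 | 1Δ
t=4: Δ0=1001000001 Δ1=1001000011 | 1Δ

2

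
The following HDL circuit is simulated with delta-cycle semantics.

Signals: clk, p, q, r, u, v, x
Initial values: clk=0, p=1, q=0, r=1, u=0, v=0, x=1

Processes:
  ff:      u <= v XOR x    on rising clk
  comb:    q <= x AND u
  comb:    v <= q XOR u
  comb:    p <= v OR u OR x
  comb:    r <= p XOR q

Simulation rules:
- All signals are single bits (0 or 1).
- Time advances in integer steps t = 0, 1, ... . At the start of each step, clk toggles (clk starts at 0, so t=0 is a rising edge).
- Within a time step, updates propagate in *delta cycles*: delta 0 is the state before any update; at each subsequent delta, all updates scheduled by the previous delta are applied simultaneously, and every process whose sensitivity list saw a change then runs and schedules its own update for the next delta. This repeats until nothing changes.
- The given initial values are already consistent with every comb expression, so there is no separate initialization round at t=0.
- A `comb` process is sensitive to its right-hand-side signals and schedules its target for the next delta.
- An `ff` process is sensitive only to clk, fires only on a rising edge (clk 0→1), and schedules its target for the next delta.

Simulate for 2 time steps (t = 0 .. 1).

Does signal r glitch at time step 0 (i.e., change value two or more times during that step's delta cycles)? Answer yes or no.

[bits: q,u,x,r,v,p,clk]
t=0: Δ0=0011010 Δ1=0011011 Δ2=0111011 Δ3=1111111 Δ4=1110011 | 4Δ
t=1: Δ0=1110011 Δ1=1110010 | 1Δ

no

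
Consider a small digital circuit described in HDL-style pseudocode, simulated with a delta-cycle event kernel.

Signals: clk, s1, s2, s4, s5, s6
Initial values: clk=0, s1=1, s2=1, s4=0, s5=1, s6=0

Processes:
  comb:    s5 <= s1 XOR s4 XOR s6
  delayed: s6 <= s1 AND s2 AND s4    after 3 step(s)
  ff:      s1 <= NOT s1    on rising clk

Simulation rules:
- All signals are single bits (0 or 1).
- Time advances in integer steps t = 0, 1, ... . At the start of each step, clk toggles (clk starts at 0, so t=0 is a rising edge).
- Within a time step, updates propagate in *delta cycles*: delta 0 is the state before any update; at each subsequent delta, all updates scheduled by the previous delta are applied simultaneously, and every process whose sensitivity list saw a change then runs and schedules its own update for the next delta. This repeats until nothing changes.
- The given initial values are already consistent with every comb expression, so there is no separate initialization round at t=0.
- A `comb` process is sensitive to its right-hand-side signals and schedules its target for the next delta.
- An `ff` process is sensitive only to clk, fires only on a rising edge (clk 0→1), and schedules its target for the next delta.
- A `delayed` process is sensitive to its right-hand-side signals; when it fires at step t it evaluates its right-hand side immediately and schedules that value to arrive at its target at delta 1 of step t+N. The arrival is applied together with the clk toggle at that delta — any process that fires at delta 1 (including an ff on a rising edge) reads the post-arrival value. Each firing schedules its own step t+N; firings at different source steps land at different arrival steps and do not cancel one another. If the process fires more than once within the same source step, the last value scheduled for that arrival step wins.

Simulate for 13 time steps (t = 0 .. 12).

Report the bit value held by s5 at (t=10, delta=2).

t=0 Δ0: clk=0 s6=0 s1=1 s2=1 s5=1 s4=0
  Δ1: clk:0→1
  Δ2: s1:1→0
  Δ3: s5:1→0
  (3Δ to stable)
t=1 Δ0: clk=1 s6=0 s1=0 s2=1 s5=0 s4=0
  Δ1: clk:1→0
  (1Δ to stable)
t=2 Δ0: clk=0 s6=0 s1=0 s2=1 s5=0 s4=0
  Δ1: clk:0→1
  Δ2: s1:0→1
  Δ3: s5:0→1
  (3Δ to stable)
t=3 Δ0: clk=1 s6=0 s1=1 s2=1 s5=1 s4=0
  Δ1: clk:1→0
  (1Δ to stable)
t=4 Δ0: clk=0 s6=0 s1=1 s2=1 s5=1 s4=0
  Δ1: clk:0→1
  Δ2: s1:1→0
  Δ3: s5:1→0
  (3Δ to stable)
t=5 Δ0: clk=1 s6=0 s1=0 s2=1 s5=0 s4=0
  Δ1: clk:1→0
  (1Δ to stable)
t=6 Δ0: clk=0 s6=0 s1=0 s2=1 s5=0 s4=0
  Δ1: clk:0→1
  Δ2: s1:0→1
  Δ3: s5:0→1
  (3Δ to stable)
t=7 Δ0: clk=1 s6=0 s1=1 s2=1 s5=1 s4=0
  Δ1: clk:1→0
  (1Δ to stable)
t=8 Δ0: clk=0 s6=0 s1=1 s2=1 s5=1 s4=0
  Δ1: clk:0→1
  Δ2: s1:1→0
  Δ3: s5:1→0
  (3Δ to stable)
t=9 Δ0: clk=1 s6=0 s1=0 s2=1 s5=0 s4=0
  Δ1: clk:1→0
  (1Δ to stable)
t=10 Δ0: clk=0 s6=0 s1=0 s2=1 s5=0 s4=0
  Δ1: clk:0→1
  Δ2: s1:0→1
  Δ3: s5:0→1
  (3Δ to stable)
t=11 Δ0: clk=1 s6=0 s1=1 s2=1 s5=1 s4=0
  Δ1: clk:1→0
  (1Δ to stable)
t=12 Δ0: clk=0 s6=0 s1=1 s2=1 s5=1 s4=0
  Δ1: clk:0→1
  Δ2: s1:1→0
  Δ3: s5:1→0
  (3Δ to stable)

0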